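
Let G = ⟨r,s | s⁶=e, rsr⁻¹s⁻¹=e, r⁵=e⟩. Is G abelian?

Each pair of generators commutes: r·s = rs = s·r. Since the generators pairwise commute, every element of G commutes with every other, so G is abelian.

Answer: Yes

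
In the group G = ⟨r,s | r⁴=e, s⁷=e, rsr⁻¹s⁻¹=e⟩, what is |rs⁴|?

Compute successive powers until reaching e:
  (rs⁴)¹ = rs⁴, (rs⁴)² = r²s, (rs⁴)³ = r³s⁵, (rs⁴)⁴ = s², (rs⁴)⁵ = rs⁶, (rs⁴)⁶ = r²s³, (rs⁴)⁷ = r³, (rs⁴)⁸ = s⁴, (rs⁴)⁹ = rs, (rs⁴)¹⁰ = r²s⁵, (rs⁴)¹¹ = r³s², (rs⁴)¹² = s⁶, (rs⁴)¹³ = rs³, (rs⁴)¹⁴ = r², (rs⁴)¹⁵ = r³s⁴, (rs⁴)¹⁶ = s, (rs⁴)¹⁷ = rs⁵, (rs⁴)¹⁸ = r²s², (rs⁴)¹⁹ = r³s⁶, (rs⁴)²⁰ = s³, (rs⁴)²¹ = r, (rs⁴)²² = r²s⁴, (rs⁴)²³ = r³s, (rs⁴)²⁴ = s⁵, (rs⁴)²⁵ = rs², (rs⁴)²⁶ = r²s⁶, (rs⁴)²⁷ = r³s³, (rs⁴)²⁸ = e.
The smallest positive k with (rs⁴)ᵏ = e is 28.

Answer: 28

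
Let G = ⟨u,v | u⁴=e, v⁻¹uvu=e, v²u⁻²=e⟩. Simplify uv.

Compute u · v by multiplying left to right and reducing via the relations at each step:
  u · v = uv

Answer: uv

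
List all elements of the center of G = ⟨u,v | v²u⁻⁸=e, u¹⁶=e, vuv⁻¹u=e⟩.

An element z ∈ Z(G) iff z commutes with every generator.
For example u⁸ is central: (u⁸)·u = u⁹ = u·(u⁸); (u⁸)·v = v⁻¹ = v·(u⁸).
Whereas u ∉ Z(G) since u·v = uv ≠ u⁷v⁻¹ = v·u.
Checking each of the 32 elements this way gives Z(G) = {e, u⁸}, of order 2.

Answer: {e, u⁸}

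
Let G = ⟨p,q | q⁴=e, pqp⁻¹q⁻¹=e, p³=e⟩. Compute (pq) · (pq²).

Compute (pq) · (pq²) by multiplying left to right and reducing via the relations at each step:
  (pq) · p = p²q
  (p²q) · q² = p²q³

Answer: p²q³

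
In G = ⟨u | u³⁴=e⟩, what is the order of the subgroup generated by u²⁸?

|⟨u²⁸⟩| equals the order of u²⁸. Compute successive powers until reaching e:
  (u²⁸)¹ = u²⁸, (u²⁸)² = u²², (u²⁸)³ = u¹⁶, (u²⁸)⁴ = u¹⁰, (u²⁸)⁵ = u⁴, (u²⁸)⁶ = u³², (u²⁸)⁷ = u²⁶, (u²⁸)⁸ = u²⁰, (u²⁸)⁹ = u¹⁴, (u²⁸)¹⁰ = u⁸, (u²⁸)¹¹ = u², (u²⁸)¹² = u³⁰, (u²⁸)¹³ = u²⁴, (u²⁸)¹⁴ = u¹⁸, (u²⁸)¹⁵ = u¹², (u²⁸)¹⁶ = u⁶, (u²⁸)¹⁷ = e.
The smallest positive k with (u²⁸)ᵏ = e is 17, so |⟨u²⁸⟩| = 17.

Answer: 17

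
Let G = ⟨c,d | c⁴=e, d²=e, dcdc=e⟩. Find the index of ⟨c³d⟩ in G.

First find ord(c³d) by computing successive powers:
  (c³d)¹ = c³d, (c³d)² = e.
So |⟨c³d⟩| = ord(c³d) = 2. With |G| = 8, by Lagrange [G : ⟨c³d⟩] = 8/2 = 4.

Answer: 4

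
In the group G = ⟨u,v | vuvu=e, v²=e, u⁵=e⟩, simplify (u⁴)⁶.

Compute successive powers of (u⁴), reducing at each step:
  (u⁴)²: (u⁴) · u⁴ = u³
  (u⁴)³: (u³) · u⁴ = u²
  (u⁴)⁴: (u²) · u⁴ = u
  (u⁴)⁵: u · u⁴ = e
  (u⁴)⁶: e · u⁴ = u⁴

Answer: u⁴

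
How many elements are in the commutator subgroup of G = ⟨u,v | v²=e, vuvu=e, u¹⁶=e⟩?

G' = [G, G] is generated by all commutators. The generator-pair commutators are: [u, v] = u².
The subgroup they normally generate is {e, u², u⁴, u⁶, u⁸, u¹⁰, u¹², u¹⁴}, of order 8.
Check: |G/G'| = 32/8 = 4 is the order of the abelianisation.

Answer: 8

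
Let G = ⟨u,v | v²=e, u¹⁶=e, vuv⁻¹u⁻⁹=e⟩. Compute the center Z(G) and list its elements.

An element z ∈ Z(G) iff z commutes with every generator.
For example u² is central: (u²)·u = u³ = u·(u²); (u²)·v = u²v = v·(u²).
Whereas u ∉ Z(G) since u·v = uv ≠ u⁹v = v·u.
Checking each of the 32 elements this way gives Z(G) = {e, u², u⁴, u⁶, u⁸, u¹⁰, u¹², u¹⁴}, of order 8.

Answer: {e, u², u⁴, u⁶, u⁸, u¹⁰, u¹², u¹⁴}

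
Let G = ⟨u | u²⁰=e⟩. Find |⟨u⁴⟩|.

|⟨u⁴⟩| equals the order of u⁴. Compute successive powers until reaching e:
  (u⁴)¹ = u⁴, (u⁴)² = u⁸, (u⁴)³ = u¹², (u⁴)⁴ = u¹⁶, (u⁴)⁵ = e.
The smallest positive k with (u⁴)ᵏ = e is 5, so |⟨u⁴⟩| = 5.

Answer: 5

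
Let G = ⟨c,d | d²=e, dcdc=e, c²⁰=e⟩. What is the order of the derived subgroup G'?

G' = [G, G] is generated by all commutators. The generator-pair commutators are: [c, d] = c².
The subgroup they normally generate is {e, c², c⁴, c⁶, c⁸, c¹⁰, c¹², c¹⁴, c¹⁶, c¹⁸}, of order 10.
Check: |G/G'| = 40/10 = 4 is the order of the abelianisation.

Answer: 10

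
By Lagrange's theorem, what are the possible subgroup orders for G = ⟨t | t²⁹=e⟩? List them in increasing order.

|G| = 29 = 29. By Lagrange's theorem the order of any subgroup divides 29; the divisors of 29 are 1, 29.

Answer: 1, 29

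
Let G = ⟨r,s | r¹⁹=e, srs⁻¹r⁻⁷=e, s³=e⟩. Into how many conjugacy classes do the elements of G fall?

The conjugacy classes (representative and size) are:
  [e] (size 1), [r¹¹] (size 3), [r¹⁴] (size 3), [r⁶] (size 3), [r¹⁷] (size 3), [r¹²] (size 3), [r¹⁰] (size 3), [r²s] (size 19), [r¹⁸s²] (size 19).
Class equation: 1 + 3 + 3 + 3 + 3 + 3 + 3 + 19 + 19 = 57 = |G|. So G has 9 conjugacy classes.

Answer: 9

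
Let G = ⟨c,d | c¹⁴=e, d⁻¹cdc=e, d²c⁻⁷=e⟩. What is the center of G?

An element z ∈ Z(G) iff z commutes with every generator.
For example c⁷ is central: (c⁷)·c = c⁸ = c·(c⁷); (c⁷)·d = d⁻¹ = d·(c⁷).
Whereas c ∉ Z(G) since c·d = cd ≠ c⁶d⁻¹ = d·c.
Checking each of the 28 elements this way gives Z(G) = {e, c⁷}, of order 2.

Answer: {e, c⁷}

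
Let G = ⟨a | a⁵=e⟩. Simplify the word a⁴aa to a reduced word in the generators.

Multiply left to right, reducing at each step:
  (a⁴) · a = e
  e · a = a

Answer: a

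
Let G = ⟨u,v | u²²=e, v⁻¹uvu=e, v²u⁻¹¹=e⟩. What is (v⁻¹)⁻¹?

The order of (v⁻¹) is 4 (smallest k with (v⁻¹)ᵏ = e), so (v⁻¹)⁻¹ = (v⁻¹)³ = v.
Check: (v⁻¹) · v → (v⁻¹) · v = e, giving e as required.

Answer: v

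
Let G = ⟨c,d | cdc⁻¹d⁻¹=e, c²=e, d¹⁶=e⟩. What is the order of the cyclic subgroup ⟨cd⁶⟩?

|⟨cd⁶⟩| equals the order of cd⁶. Compute successive powers until reaching e:
  (cd⁶)¹ = cd⁶, (cd⁶)² = d¹², (cd⁶)³ = cd², (cd⁶)⁴ = d⁸, (cd⁶)⁵ = cd¹⁴, (cd⁶)⁶ = d⁴, (cd⁶)⁷ = cd¹⁰, (cd⁶)⁸ = e.
The smallest positive k with (cd⁶)ᵏ = e is 8, so |⟨cd⁶⟩| = 8.

Answer: 8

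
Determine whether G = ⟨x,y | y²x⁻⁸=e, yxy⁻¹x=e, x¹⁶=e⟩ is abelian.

x·y = xy but y·x = x⁷y⁻¹, so x·y ≠ y·x and G is not abelian.

Answer: No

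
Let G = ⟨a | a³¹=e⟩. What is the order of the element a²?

Compute successive powers until reaching e:
  (a²)¹ = a², (a²)² = a⁴, (a²)³ = a⁶, (a²)⁴ = a⁸, (a²)⁵ = a¹⁰, (a²)⁶ = a¹², (a²)⁷ = a¹⁴, (a²)⁸ = a¹⁶, (a²)⁹ = a¹⁸, (a²)¹⁰ = a²⁰, (a²)¹¹ = a²², (a²)¹² = a²⁴, (a²)¹³ = a²⁶, (a²)¹⁴ = a²⁸, (a²)¹⁵ = a³⁰, (a²)¹⁶ = a, (a²)¹⁷ = a³, (a²)¹⁸ = a⁵, (a²)¹⁹ = a⁷, (a²)²⁰ = a⁹, (a²)²¹ = a¹¹, (a²)²² = a¹³, (a²)²³ = a¹⁵, (a²)²⁴ = a¹⁷, (a²)²⁵ = a¹⁹, (a²)²⁶ = a²¹, (a²)²⁷ = a²³, (a²)²⁸ = a²⁵, (a²)²⁹ = a²⁷, (a²)³⁰ = a²⁹, (a²)³¹ = e.
The smallest positive k with (a²)ᵏ = e is 31.

Answer: 31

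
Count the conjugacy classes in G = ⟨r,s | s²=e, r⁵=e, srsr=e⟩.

The conjugacy classes (representative and size) are:
  [e] (size 1), [r] (size 2), [r²] (size 2), [s] (size 5).
Class equation: 1 + 2 + 2 + 5 = 10 = |G|. So G has 4 conjugacy classes.

Answer: 4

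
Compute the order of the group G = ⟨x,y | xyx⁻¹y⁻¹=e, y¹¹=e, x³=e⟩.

Enumerate words in the generators, reducing via the relations: the distinct elements are
  {e, x, y, xy, x², y², y³, y⁴, y⁵, y⁶, y⁷, y⁸, y⁹, xy², xy³, xy⁴, xy⁵, xy⁶, xy⁷, xy⁸, xy⁹, x²y, y¹⁰, xy¹⁰, x²y², x²y³, x²y⁴, x²y⁵, x²y⁶, x²y⁷, x²y⁸, x²y⁹, x²y¹⁰}.
No further products give new elements, so |G| = 33.

Answer: 33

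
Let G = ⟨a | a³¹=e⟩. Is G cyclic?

|G| = 31. The element a has order 31 (its powers give 31 distinct elements), so ⟨a⟩ = G and G is cyclic.

Answer: Yes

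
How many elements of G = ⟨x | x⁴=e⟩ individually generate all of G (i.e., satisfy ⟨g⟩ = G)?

G is cyclic of order 4. An element generates G iff its order is 4, and a cyclic group of order 4 has exactly φ(4) = 2 such elements.

Answer: 2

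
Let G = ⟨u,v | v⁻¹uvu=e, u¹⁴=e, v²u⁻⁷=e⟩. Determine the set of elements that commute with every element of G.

An element z ∈ Z(G) iff z commutes with every generator.
For example u⁷ is central: (u⁷)·u = u⁸ = u·(u⁷); (u⁷)·v = v⁻¹ = v·(u⁷).
Whereas u ∉ Z(G) since u·v = uv ≠ u⁶v⁻¹ = v·u.
Checking each of the 28 elements this way gives Z(G) = {e, u⁷}, of order 2.

Answer: {e, u⁷}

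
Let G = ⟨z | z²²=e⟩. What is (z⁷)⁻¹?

The order of (z⁷) is 22 (smallest k with (z⁷)ᵏ = e), so (z⁷)⁻¹ = (z⁷)²¹ = z¹⁵.
Check: (z⁷) · (z¹⁵) → (z⁷) · z¹⁵ = e, giving e as required.

Answer: z¹⁵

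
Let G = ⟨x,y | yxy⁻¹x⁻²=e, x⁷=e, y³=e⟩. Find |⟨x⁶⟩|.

|⟨x⁶⟩| equals the order of x⁶. Compute successive powers until reaching e:
  (x⁶)¹ = x⁶, (x⁶)² = x⁵, (x⁶)³ = x⁴, (x⁶)⁴ = x³, (x⁶)⁵ = x², (x⁶)⁶ = x, (x⁶)⁷ = e.
The smallest positive k with (x⁶)ᵏ = e is 7, so |⟨x⁶⟩| = 7.

Answer: 7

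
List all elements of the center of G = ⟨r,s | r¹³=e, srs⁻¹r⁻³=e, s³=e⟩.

An element z ∈ Z(G) iff z commutes with every generator.
For example e is central: e·r = r = r·e; e·s = s = s·e.
Whereas r ∉ Z(G) since r·s = rs ≠ r³s = s·r.
Checking each of the 39 elements this way gives Z(G) = {e}, of order 1.

Answer: {e}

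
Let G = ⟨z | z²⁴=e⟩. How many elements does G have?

G is generated by a single element, so G is cyclic. The relator gives z²⁴ = e and no smaller power is forced to be e, so the 24 powers {e, z, z², z³, z⁴, z⁵, z⁶, z⁷, z⁸, z⁹, z²², z²³, z²¹, z²⁰, z¹², z¹³, z¹¹, z¹⁰, z¹⁴, z¹⁵, z¹⁶, z¹⁷, z¹⁸, z¹⁹} are distinct. Hence |G| = 24.

Answer: 24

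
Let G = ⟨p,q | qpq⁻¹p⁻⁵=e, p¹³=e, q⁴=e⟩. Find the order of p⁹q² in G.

Compute successive powers until reaching e:
  (p⁹q²)¹ = p⁹q², (p⁹q²)² = e.
The smallest positive k with (p⁹q²)ᵏ = e is 2.

Answer: 2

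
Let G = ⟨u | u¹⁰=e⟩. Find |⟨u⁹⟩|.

|⟨u⁹⟩| equals the order of u⁹. Compute successive powers until reaching e:
  (u⁹)¹ = u⁹, (u⁹)² = u⁸, (u⁹)³ = u⁷, (u⁹)⁴ = u⁶, (u⁹)⁵ = u⁵, (u⁹)⁶ = u⁴, (u⁹)⁷ = u³, (u⁹)⁸ = u², (u⁹)⁹ = u, (u⁹)¹⁰ = e.
The smallest positive k with (u⁹)ᵏ = e is 10, so |⟨u⁹⟩| = 10.

Answer: 10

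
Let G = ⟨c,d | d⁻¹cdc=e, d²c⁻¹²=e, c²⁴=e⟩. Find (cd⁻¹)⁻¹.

The order of (cd⁻¹) is 4 (smallest k with (cd⁻¹)ᵏ = e), so (cd⁻¹)⁻¹ = (cd⁻¹)³ = cd.
Check: (cd⁻¹) · (cd) → (cd⁻¹) · c = d⁻¹;   (d⁻¹) · d = e, giving e as required.

Answer: cd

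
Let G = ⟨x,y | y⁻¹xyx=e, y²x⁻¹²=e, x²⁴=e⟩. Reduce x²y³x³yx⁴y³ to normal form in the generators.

Multiply left to right, reducing at each step:
  (x²) · y³ = x²y⁻¹
  (x²y⁻¹) · x³ = x¹¹y
  (x¹¹y) · y = x²³
  (x²³) · x⁴ = x³
  (x³) · y³ = x³y⁻¹

Answer: x³y⁻¹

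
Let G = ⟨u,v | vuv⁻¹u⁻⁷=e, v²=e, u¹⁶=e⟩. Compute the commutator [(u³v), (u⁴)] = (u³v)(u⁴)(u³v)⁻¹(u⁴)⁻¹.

[(u³v), (u⁴)] = (u³v)·(u⁴)·(u³v)⁻¹·(u⁴)⁻¹.
  (u³v) · (u⁴) = u¹⁵v
  (u¹⁵v) · (u¹¹v) = u¹²
  (u¹²) · (u¹²) = u⁸

Answer: u⁸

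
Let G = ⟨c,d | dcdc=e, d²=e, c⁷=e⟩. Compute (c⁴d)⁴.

Compute successive powers of (c⁴d), reducing at each step:
  (c⁴d)²: (c⁴d) · c⁴ = d;   d · d = e
  (c⁴d)³: e · c⁴ = c⁴;   (c⁴) · d = c⁴d
  (c⁴d)⁴: (c⁴d) · c⁴ = d;   d · d = e

Answer: e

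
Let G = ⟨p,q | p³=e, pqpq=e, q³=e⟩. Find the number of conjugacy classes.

The conjugacy classes (representative and size) are:
  [e] (size 1), [qp²] (size 4), [q²p] (size 4), [p²q²] (size 3).
Class equation: 1 + 4 + 4 + 3 = 12 = |G|. So G has 4 conjugacy classes.

Answer: 4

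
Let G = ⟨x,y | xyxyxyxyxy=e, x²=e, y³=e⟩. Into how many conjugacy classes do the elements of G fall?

The conjugacy classes (representative and size) are:
  [e] (size 1), [xyxy²xyxy²x] (size 15), [yxyxy²x] (size 20), [xy²xy²x] (size 12), [y²xyxy²] (size 12).
Class equation: 1 + 15 + 20 + 12 + 12 = 60 = |G|. So G has 5 conjugacy classes.

Answer: 5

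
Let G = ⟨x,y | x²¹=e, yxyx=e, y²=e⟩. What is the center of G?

An element z ∈ Z(G) iff z commutes with every generator.
For example e is central: e·x = x = x·e; e·y = y = y·e.
Whereas x ∉ Z(G) since x·y = xy ≠ x²⁰y = y·x.
Checking each of the 42 elements this way gives Z(G) = {e}, of order 1.

Answer: {e}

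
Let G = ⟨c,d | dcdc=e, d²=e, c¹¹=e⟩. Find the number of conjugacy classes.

The conjugacy classes (representative and size) are:
  [e] (size 1), [c¹⁰] (size 2), [c²] (size 2), [c³] (size 2), [c⁷] (size 2), [c⁶] (size 2), [c²d] (size 11).
Class equation: 1 + 2 + 2 + 2 + 2 + 2 + 11 = 22 = |G|. So G has 7 conjugacy classes.

Answer: 7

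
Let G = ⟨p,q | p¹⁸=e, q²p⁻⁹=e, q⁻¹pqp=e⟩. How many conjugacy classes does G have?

The conjugacy classes (representative and size) are:
  [e] (size 1), [p¹⁷] (size 2), [p¹⁶] (size 2), [p³] (size 2), [p¹⁴] (size 2), [p¹³] (size 2), [p¹²] (size 2), [p¹¹] (size 2), [p¹⁰] (size 2), [p⁹] (size 1), [p⁸q] (size 9), [pq] (size 9).
Class equation: 1 + 2 + 2 + 2 + 2 + 2 + 2 + 2 + 2 + 1 + 9 + 9 = 36 = |G|. So G has 12 conjugacy classes.

Answer: 12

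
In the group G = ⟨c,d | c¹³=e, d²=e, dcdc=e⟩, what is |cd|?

Compute successive powers until reaching e:
  (cd)¹ = cd, (cd)² = e.
The smallest positive k with (cd)ᵏ = e is 2.

Answer: 2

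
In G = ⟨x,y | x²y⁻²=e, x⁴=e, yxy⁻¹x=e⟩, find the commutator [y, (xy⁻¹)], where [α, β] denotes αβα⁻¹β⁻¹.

[y, (xy⁻¹)] = y·(xy⁻¹)·y⁻¹·(xy⁻¹)⁻¹.
  y · (xy⁻¹) = x³
  (x³) · (y⁻¹) = xy
  (xy) · (xy) = x²

Answer: x²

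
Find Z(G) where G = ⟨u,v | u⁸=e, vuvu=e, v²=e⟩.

An element z ∈ Z(G) iff z commutes with every generator.
For example u⁴ is central: (u⁴)·u = u⁵ = u·(u⁴); (u⁴)·v = u⁴v = v·(u⁴).
Whereas u ∉ Z(G) since u·v = uv ≠ u⁷v = v·u.
Checking each of the 16 elements this way gives Z(G) = {e, u⁴}, of order 2.

Answer: {e, u⁴}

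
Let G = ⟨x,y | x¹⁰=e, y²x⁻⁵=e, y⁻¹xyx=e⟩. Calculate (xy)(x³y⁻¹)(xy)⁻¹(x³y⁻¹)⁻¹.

[(xy), (x³y⁻¹)] = (xy)·(x³y⁻¹)·(xy)⁻¹·(x³y⁻¹)⁻¹.
  (xy) · (x³y⁻¹) = x⁸
  (x⁸) · (xy⁻¹) = x⁴y
  (x⁴y) · (x³y) = x⁶

Answer: x⁶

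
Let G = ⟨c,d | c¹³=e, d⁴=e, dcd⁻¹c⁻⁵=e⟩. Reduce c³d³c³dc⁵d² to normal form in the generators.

Multiply left to right, reducing at each step:
  (c³) · d³ = c³d³
  (c³d³) · c³ = cd³
  (cd³) · d = c
  c · c⁵ = c⁶
  (c⁶) · d² = c⁶d²

Answer: c⁶d²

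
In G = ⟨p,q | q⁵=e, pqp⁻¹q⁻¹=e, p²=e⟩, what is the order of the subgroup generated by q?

|⟨q⟩| equals the order of q. Compute successive powers until reaching e:
  q¹ = q, q² = q², q³ = q³, q⁴ = q⁴, q⁵ = e.
The smallest positive k with qᵏ = e is 5, so |⟨q⟩| = 5.

Answer: 5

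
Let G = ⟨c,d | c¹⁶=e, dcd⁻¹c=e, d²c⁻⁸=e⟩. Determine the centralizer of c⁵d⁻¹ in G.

⟨c⁵d⁻¹⟩ ⊆ C_G(c⁵d⁻¹) since powers of c⁵d⁻¹ commute with c⁵d⁻¹; so |C_G(c⁵d⁻¹)| ≥ |⟨c⁵d⁻¹⟩| = 4.
By orbit–stabilizer, |C_G(c⁵d⁻¹)| = |G| / |conj. class of c⁵d⁻¹| = 32 / 8 = 4.
The 4 elements commuting with c⁵d⁻¹ are {e, c⁸, c⁵d, c⁵d⁻¹}.

Answer: {e, c⁸, c⁵d, c⁵d⁻¹}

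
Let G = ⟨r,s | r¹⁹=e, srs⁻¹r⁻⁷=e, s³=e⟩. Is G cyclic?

Every cyclic group is abelian. But r·s = rs while s·r = r⁷s, so r·s ≠ s·r and G is not abelian. Hence G is not cyclic.

Answer: No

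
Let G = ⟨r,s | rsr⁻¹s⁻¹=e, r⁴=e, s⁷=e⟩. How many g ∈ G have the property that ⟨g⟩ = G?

G is cyclic of order 28. An element generates G iff its order is 28, and a cyclic group of order 28 has exactly φ(28) = 12 such elements.

Answer: 12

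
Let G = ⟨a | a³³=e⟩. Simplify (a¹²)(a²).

Compute (a¹²) · (a²) by multiplying left to right and reducing via the relations at each step:
  (a¹²) · a² = a¹⁴

Answer: a¹⁴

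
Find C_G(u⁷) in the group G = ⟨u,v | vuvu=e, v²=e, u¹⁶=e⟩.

⟨u⁷⟩ ⊆ C_G(u⁷) since powers of u⁷ commute with u⁷; so |C_G(u⁷)| ≥ |⟨u⁷⟩| = 16.
By orbit–stabilizer, |C_G(u⁷)| = |G| / |conj. class of u⁷| = 32 / 2 = 16.
The 16 elements commuting with u⁷ are {e, u, u², u³, u⁴, u⁵, u⁶, u⁷, u⁸, u⁹, u¹⁰, u¹¹, u¹², u¹³, u¹⁴, u¹⁵}.

Answer: {e, u, u², u³, u⁴, u⁵, u⁶, u⁷, u⁸, u⁹, u¹⁰, u¹¹, u¹², u¹³, u¹⁴, u¹⁵}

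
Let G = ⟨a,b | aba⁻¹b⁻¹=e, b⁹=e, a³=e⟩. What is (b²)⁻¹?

The order of (b²) is 9 (smallest k with (b²)ᵏ = e), so (b²)⁻¹ = (b²)⁸ = b⁷.
Check: (b²) · (b⁷) → (b²) · b⁷ = e, giving e as required.

Answer: b⁷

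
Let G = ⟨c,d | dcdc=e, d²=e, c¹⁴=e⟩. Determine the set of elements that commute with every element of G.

An element z ∈ Z(G) iff z commutes with every generator.
For example c⁷ is central: (c⁷)·c = c⁸ = c·(c⁷); (c⁷)·d = c⁷d = d·(c⁷).
Whereas c ∉ Z(G) since c·d = cd ≠ c¹³d = d·c.
Checking each of the 28 elements this way gives Z(G) = {e, c⁷}, of order 2.

Answer: {e, c⁷}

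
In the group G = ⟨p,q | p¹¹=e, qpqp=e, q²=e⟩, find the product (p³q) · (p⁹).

Compute (p³q) · (p⁹) by multiplying left to right and reducing via the relations at each step:
  (p³q) · p⁹ = p⁵q

Answer: p⁵q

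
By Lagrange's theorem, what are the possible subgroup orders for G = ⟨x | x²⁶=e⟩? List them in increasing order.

|G| = 26 = 2 · 13. By Lagrange's theorem the order of any subgroup divides 26; the divisors of 26 are 1, 2, 13, 26.

Answer: 1, 2, 13, 26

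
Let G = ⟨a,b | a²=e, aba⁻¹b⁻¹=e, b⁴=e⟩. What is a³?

Compute successive powers of a, reducing at each step:
  a²: a · a = e
  a³: e · a = a

Answer: a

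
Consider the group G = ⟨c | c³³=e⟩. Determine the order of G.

G is generated by a single element, so G is cyclic. The relator gives c³³ = e and no smaller power is forced to be e, so the 33 powers {c, e, c², c³, c⁴, c⁵, c⁶, c⁷, c⁸, c⁹, c²², c²³, c²¹, c²⁰, c²⁴, c²⁵, c²⁶, c²⁷, c²⁸, c²⁹, c³², c³¹, c³⁰, c¹², c¹³, c¹¹, c¹⁰, c¹⁴, c¹⁵, c¹⁶, c¹⁷, c¹⁸, c¹⁹} are distinct. Hence |G| = 33.

Answer: 33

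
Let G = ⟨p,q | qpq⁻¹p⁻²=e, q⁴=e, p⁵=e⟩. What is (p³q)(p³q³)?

Compute (p³q) · (p³q³) by multiplying left to right and reducing via the relations at each step:
  (p³q) · p³ = p⁴q
  (p⁴q) · q³ = p⁴

Answer: p⁴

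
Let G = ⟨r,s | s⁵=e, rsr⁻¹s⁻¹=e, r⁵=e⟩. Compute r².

Compute successive powers of r, reducing at each step:
  r²: r · r = r²

Answer: r²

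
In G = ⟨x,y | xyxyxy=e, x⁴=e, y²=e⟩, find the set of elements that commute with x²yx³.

⟨x²yx³⟩ ⊆ C_G(x²yx³) since powers of x²yx³ commute with x²yx³; so |C_G(x²yx³)| ≥ |⟨x²yx³⟩| = 3.
By orbit–stabilizer, |C_G(x²yx³)| = |G| / |conj. class of x²yx³| = 24 / 8 = 3.
The 3 elements commuting with x²yx³ are {e, x²yx³, xyx²}.

Answer: {e, x²yx³, xyx²}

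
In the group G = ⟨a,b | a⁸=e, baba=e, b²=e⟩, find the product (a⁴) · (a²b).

Compute (a⁴) · (a²b) by multiplying left to right and reducing via the relations at each step:
  (a⁴) · a² = a⁶
  (a⁶) · b = a⁶b

Answer: a⁶b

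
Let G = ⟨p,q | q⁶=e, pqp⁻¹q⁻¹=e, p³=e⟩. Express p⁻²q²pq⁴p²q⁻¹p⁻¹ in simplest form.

Multiply left to right, reducing at each step:
  p · q² = pq²
  (pq²) · p = p²q²
  (p²q²) · q⁴ = p²
  (p²) · p² = p
  p · q⁻¹ = pq⁵
  (pq⁵) · p⁻¹ = q⁵

Answer: q⁵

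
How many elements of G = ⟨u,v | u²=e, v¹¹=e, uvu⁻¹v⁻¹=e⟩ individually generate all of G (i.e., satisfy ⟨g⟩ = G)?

G is cyclic of order 22. An element generates G iff its order is 22, and a cyclic group of order 22 has exactly φ(22) = 10 such elements.

Answer: 10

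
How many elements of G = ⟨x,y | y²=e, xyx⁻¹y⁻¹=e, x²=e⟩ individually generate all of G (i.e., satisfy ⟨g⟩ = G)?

⟨g⟩ = G would require ord(g) = |G| = 4, but the maximum element order in G is 2 < 4. So G is not cyclic and no single element generates it: the count is 0.

Answer: 0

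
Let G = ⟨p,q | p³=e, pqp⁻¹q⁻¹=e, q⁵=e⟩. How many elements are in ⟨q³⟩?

|⟨q³⟩| equals the order of q³. Compute successive powers until reaching e:
  (q³)¹ = q³, (q³)² = q, (q³)³ = q⁴, (q³)⁴ = q², (q³)⁵ = e.
The smallest positive k with (q³)ᵏ = e is 5, so |⟨q³⟩| = 5.

Answer: 5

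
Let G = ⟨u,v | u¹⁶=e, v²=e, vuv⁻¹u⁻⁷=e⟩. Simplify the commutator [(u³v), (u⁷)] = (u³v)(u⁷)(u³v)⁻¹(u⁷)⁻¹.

[(u³v), (u⁷)] = (u³v)·(u⁷)·(u³v)⁻¹·(u⁷)⁻¹.
  (u³v) · (u⁷) = u⁴v
  (u⁴v) · (u¹¹v) = u
  u · (u⁹) = u¹⁰

Answer: u¹⁰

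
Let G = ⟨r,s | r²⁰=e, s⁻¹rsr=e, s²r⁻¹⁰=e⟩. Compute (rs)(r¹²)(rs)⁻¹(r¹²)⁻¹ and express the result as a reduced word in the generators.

[(rs), (r¹²)] = (rs)·(r¹²)·(rs)⁻¹·(r¹²)⁻¹.
  (rs) · (r¹²) = r⁹s
  (r⁹s) · (rs⁻¹) = r⁸
  (r⁸) · (r⁸) = r¹⁶

Answer: r¹⁶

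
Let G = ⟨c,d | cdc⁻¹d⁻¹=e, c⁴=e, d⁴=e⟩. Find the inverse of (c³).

The order of (c³) is 4 (smallest k with (c³)ᵏ = e), so (c³)⁻¹ = (c³)³ = c.
Check: (c³) · c → (c³) · c = e, giving e as required.

Answer: c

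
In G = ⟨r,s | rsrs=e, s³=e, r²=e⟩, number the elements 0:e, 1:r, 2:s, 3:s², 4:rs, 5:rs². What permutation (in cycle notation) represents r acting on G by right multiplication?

(0 1)(2 5)(3 4)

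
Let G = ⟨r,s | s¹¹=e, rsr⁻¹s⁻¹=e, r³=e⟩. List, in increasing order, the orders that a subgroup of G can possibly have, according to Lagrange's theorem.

|G| = 33 = 3 · 11. By Lagrange's theorem the order of any subgroup divides 33; the divisors of 33 are 1, 3, 11, 33.

Answer: 1, 3, 11, 33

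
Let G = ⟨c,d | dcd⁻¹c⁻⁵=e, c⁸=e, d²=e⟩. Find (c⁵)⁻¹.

The order of (c⁵) is 8 (smallest k with (c⁵)ᵏ = e), so (c⁵)⁻¹ = (c⁵)⁷ = c³.
Check: (c⁵) · (c³) → (c⁵) · c³ = e, giving e as required.

Answer: c³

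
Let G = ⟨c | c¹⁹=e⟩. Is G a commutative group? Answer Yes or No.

G has a single generator, so G is cyclic and hence abelian.

Answer: Yes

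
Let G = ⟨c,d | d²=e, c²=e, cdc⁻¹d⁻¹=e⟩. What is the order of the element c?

Compute successive powers until reaching e:
  c¹ = c, c² = e.
The smallest positive k with cᵏ = e is 2.

Answer: 2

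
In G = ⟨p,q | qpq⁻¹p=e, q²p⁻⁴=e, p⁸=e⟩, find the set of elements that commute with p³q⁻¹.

⟨p³q⁻¹⟩ ⊆ C_G(p³q⁻¹) since powers of p³q⁻¹ commute with p³q⁻¹; so |C_G(p³q⁻¹)| ≥ |⟨p³q⁻¹⟩| = 4.
By orbit–stabilizer, |C_G(p³q⁻¹)| = |G| / |conj. class of p³q⁻¹| = 16 / 4 = 4.
The 4 elements commuting with p³q⁻¹ are {e, p⁴, p³q⁻¹, p³q}.

Answer: {e, p⁴, p³q⁻¹, p³q}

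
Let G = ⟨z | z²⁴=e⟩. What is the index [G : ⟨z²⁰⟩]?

First find ord(z²⁰) by computing successive powers:
  (z²⁰)¹ = z²⁰, (z²⁰)² = z¹⁶, (z²⁰)³ = z¹², (z²⁰)⁴ = z⁸, (z²⁰)⁵ = z⁴, (z²⁰)⁶ = e.
So |⟨z²⁰⟩| = ord(z²⁰) = 6. With |G| = 24, by Lagrange [G : ⟨z²⁰⟩] = 24/6 = 4.

Answer: 4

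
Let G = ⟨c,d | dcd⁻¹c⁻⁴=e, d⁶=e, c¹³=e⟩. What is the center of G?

An element z ∈ Z(G) iff z commutes with every generator.
For example e is central: e·c = c = c·e; e·d = d = d·e.
Whereas c ∉ Z(G) since c·d = cd ≠ c⁴d = d·c.
Checking each of the 78 elements this way gives Z(G) = {e}, of order 1.

Answer: {e}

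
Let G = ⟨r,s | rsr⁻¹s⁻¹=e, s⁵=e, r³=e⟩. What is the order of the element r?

Compute successive powers until reaching e:
  r¹ = r, r² = r², r³ = e.
The smallest positive k with rᵏ = e is 3.

Answer: 3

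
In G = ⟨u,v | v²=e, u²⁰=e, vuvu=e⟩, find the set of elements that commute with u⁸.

⟨u⁸⟩ ⊆ C_G(u⁸) since powers of u⁸ commute with u⁸; so |C_G(u⁸)| ≥ |⟨u⁸⟩| = 5.
By orbit–stabilizer, |C_G(u⁸)| = |G| / |conj. class of u⁸| = 40 / 2 = 20.
The 20 elements commuting with u⁸ are {e, u, u², u³, u⁴, u⁵, u⁶, u⁷, u⁸, u⁹, u¹⁰, u¹¹, u¹², u¹³, u¹⁴, u¹⁵, u¹⁶, u¹⁷, u¹⁸, u¹⁹}.

Answer: {e, u, u², u³, u⁴, u⁵, u⁶, u⁷, u⁸, u⁹, u¹⁰, u¹¹, u¹², u¹³, u¹⁴, u¹⁵, u¹⁶, u¹⁷, u¹⁸, u¹⁹}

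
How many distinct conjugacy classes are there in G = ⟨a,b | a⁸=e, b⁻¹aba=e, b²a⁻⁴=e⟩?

The conjugacy classes (representative and size) are:
  [e] (size 1), [a⁷] (size 2), [a⁶] (size 2), [a³] (size 2), [a⁴] (size 1), [a²b⁻¹] (size 4), [a³b⁻¹] (size 4).
Class equation: 1 + 2 + 2 + 2 + 1 + 4 + 4 = 16 = |G|. So G has 7 conjugacy classes.

Answer: 7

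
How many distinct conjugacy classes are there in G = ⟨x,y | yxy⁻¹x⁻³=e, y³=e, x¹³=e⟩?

The conjugacy classes (representative and size) are:
  [e] (size 1), [x] (size 3), [x⁵] (size 3), [x¹⁰] (size 3), [x⁸] (size 3), [x¹⁰y] (size 13), [x⁷y²] (size 13).
Class equation: 1 + 3 + 3 + 3 + 3 + 13 + 13 = 39 = |G|. So G has 7 conjugacy classes.

Answer: 7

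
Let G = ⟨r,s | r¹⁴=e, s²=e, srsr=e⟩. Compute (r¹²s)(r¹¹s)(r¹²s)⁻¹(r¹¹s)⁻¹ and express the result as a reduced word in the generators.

[(r¹²s), (r¹¹s)] = (r¹²s)·(r¹¹s)·(r¹²s)⁻¹·(r¹¹s)⁻¹.
  (r¹²s) · (r¹¹s) = r
  r · (r¹²s) = r¹³s
  (r¹³s) · (r¹¹s) = r²

Answer: r²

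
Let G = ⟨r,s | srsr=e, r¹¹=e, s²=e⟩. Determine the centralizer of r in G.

⟨r⟩ ⊆ C_G(r) since powers of r commute with r; so |C_G(r)| ≥ |⟨r⟩| = 11.
By orbit–stabilizer, |C_G(r)| = |G| / |conj. class of r| = 22 / 2 = 11.
The 11 elements commuting with r are {e, r, r², r³, r⁴, r⁵, r⁶, r⁷, r⁸, r⁹, r¹⁰}.

Answer: {e, r, r², r³, r⁴, r⁵, r⁶, r⁷, r⁸, r⁹, r¹⁰}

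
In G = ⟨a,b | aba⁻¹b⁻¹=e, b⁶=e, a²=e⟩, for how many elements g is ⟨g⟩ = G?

⟨g⟩ = G would require ord(g) = |G| = 12, but the maximum element order in G is 6 < 12. So G is not cyclic and no single element generates it: the count is 0.

Answer: 0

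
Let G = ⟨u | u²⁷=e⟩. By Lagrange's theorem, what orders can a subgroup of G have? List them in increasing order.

|G| = 27 = 3³. By Lagrange's theorem the order of any subgroup divides 27; the divisors of 27 are 1, 3, 9, 27.

Answer: 1, 3, 9, 27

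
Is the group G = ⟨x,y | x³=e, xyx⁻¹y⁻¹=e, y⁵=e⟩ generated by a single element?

|G| = 15. The element xy has order 15 (its powers give 15 distinct elements), so ⟨xy⟩ = G and G is cyclic.

Answer: Yes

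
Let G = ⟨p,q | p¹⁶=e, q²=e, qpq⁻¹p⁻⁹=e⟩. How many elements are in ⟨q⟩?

|⟨q⟩| equals the order of q. Compute successive powers until reaching e:
  q¹ = q, q² = e.
The smallest positive k with qᵏ = e is 2, so |⟨q⟩| = 2.

Answer: 2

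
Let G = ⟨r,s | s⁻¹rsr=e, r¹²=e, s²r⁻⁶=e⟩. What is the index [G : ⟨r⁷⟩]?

First find ord(r⁷) by computing successive powers:
  (r⁷)¹ = r⁷, (r⁷)² = r², (r⁷)³ = r⁹, (r⁷)⁴ = r⁴, (r⁷)⁵ = r¹¹, (r⁷)⁶ = r⁶, (r⁷)⁷ = r, (r⁷)⁸ = r⁸, (r⁷)⁹ = r³, (r⁷)¹⁰ = r¹⁰, (r⁷)¹¹ = r⁵, (r⁷)¹² = e.
So |⟨r⁷⟩| = ord(r⁷) = 12. With |G| = 24, by Lagrange [G : ⟨r⁷⟩] = 24/12 = 2.

Answer: 2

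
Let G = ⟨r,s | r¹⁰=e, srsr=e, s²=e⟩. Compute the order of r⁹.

Compute successive powers until reaching e:
  (r⁹)¹ = r⁹, (r⁹)² = r⁸, (r⁹)³ = r⁷, (r⁹)⁴ = r⁶, (r⁹)⁵ = r⁵, (r⁹)⁶ = r⁴, (r⁹)⁷ = r³, (r⁹)⁸ = r², (r⁹)⁹ = r, (r⁹)¹⁰ = e.
The smallest positive k with (r⁹)ᵏ = e is 10.

Answer: 10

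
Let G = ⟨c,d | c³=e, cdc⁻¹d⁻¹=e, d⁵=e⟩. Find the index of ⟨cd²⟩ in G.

First find ord(cd²) by computing successive powers:
  (cd²)¹ = cd², (cd²)² = c²d⁴, (cd²)³ = d, (cd²)⁴ = cd³, (cd²)⁵ = c², (cd²)⁶ = d², (cd²)⁷ = cd⁴, (cd²)⁸ = c²d, (cd²)⁹ = d³, (cd²)¹⁰ = c, (cd²)¹¹ = c²d², (cd²)¹² = d⁴, (cd²)¹³ = cd, (cd²)¹⁴ = c²d³, (cd²)¹⁵ = e.
So |⟨cd²⟩| = ord(cd²) = 15. With |G| = 15, by Lagrange [G : ⟨cd²⟩] = 15/15 = 1.

Answer: 1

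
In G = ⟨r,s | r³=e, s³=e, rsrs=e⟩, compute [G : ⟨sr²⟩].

First find ord(sr²) by computing successive powers:
  (sr²)¹ = sr², (sr²)² = rs², (sr²)³ = e.
So |⟨sr²⟩| = ord(sr²) = 3. With |G| = 12, by Lagrange [G : ⟨sr²⟩] = 12/3 = 4.

Answer: 4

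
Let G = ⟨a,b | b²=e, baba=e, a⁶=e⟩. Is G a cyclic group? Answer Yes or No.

Every cyclic group is abelian. But a·b = ab while b·a = a⁵b, so a·b ≠ b·a and G is not abelian. Hence G is not cyclic.

Answer: No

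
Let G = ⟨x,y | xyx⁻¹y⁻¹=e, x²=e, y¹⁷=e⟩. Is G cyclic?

|G| = 34. The element xy has order 34 (its powers give 34 distinct elements), so ⟨xy⟩ = G and G is cyclic.

Answer: Yes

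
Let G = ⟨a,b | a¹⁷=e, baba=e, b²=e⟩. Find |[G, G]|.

G' = [G, G] is generated by all commutators. The generator-pair commutators are: [a, b] = a².
The subgroup they normally generate is {e, a, a², a³, a⁴, a⁵, a⁶, a⁷, a⁸, a⁹, a¹⁰, a¹¹, a¹², a¹³, a¹⁴, a¹⁵, a¹⁶}, of order 17.
Check: |G/G'| = 34/17 = 2 is the order of the abelianisation.

Answer: 17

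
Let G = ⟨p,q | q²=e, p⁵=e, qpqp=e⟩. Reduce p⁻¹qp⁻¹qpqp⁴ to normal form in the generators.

Multiply left to right, reducing at each step:
  (p⁴) · q = p⁴q
  (p⁴q) · p⁻¹ = q
  q · q = e
  e · p = p
  p · q = pq
  (pq) · p⁴ = p²q

Answer: p²q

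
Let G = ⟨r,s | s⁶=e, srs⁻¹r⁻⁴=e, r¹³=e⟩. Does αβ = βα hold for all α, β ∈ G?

r·s = rs but s·r = r⁴s, so r·s ≠ s·r and G is not abelian.

Answer: No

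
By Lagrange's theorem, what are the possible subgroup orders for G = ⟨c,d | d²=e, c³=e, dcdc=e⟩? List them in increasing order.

|G| = 6 = 2 · 3. By Lagrange's theorem the order of any subgroup divides 6; the divisors of 6 are 1, 2, 3, 6.

Answer: 1, 2, 3, 6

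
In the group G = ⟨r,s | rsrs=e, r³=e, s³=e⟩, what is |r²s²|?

Compute successive powers until reaching e:
  (r²s²)¹ = r²s², (r²s²)² = e.
The smallest positive k with (r²s²)ᵏ = e is 2.

Answer: 2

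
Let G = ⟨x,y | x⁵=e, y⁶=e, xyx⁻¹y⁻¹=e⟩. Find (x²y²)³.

Compute successive powers of (x²y²), reducing at each step:
  (x²y²)²: (x²y²) · x² = x⁴y²;   (x⁴y²) · y² = x⁴y⁴
  (x²y²)³: (x⁴y⁴) · x² = xy⁴;   (xy⁴) · y² = x

Answer: x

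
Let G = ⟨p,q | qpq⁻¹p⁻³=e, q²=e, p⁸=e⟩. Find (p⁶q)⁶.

Compute successive powers of (p⁶q), reducing at each step:
  (p⁶q)²: (p⁶q) · p⁶ = q;   q · q = e
  (p⁶q)³: e · p⁶ = p⁶;   (p⁶) · q = p⁶q
  (p⁶q)⁴: (p⁶q) · p⁶ = q;   q · q = e
  (p⁶q)⁵: e · p⁶ = p⁶;   (p⁶) · q = p⁶q
  (p⁶q)⁶: (p⁶q) · p⁶ = q;   q · q = e

Answer: e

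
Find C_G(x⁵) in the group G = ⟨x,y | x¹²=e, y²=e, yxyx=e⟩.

⟨x⁵⟩ ⊆ C_G(x⁵) since powers of x⁵ commute with x⁵; so |C_G(x⁵)| ≥ |⟨x⁵⟩| = 12.
By orbit–stabilizer, |C_G(x⁵)| = |G| / |conj. class of x⁵| = 24 / 2 = 12.
The 12 elements commuting with x⁵ are {e, x, x², x³, x⁴, x⁵, x⁶, x⁷, x⁸, x⁹, x¹⁰, x¹¹}.

Answer: {e, x, x², x³, x⁴, x⁵, x⁶, x⁷, x⁸, x⁹, x¹⁰, x¹¹}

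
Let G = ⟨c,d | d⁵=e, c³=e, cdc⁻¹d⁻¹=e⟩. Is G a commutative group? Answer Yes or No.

Each pair of generators commutes: c·d = cd = d·c. Since the generators pairwise commute, every element of G commutes with every other, so G is abelian.

Answer: Yes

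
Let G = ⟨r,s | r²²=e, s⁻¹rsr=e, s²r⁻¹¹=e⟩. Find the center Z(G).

An element z ∈ Z(G) iff z commutes with every generator.
For example r¹¹ is central: (r¹¹)·r = r¹² = r·(r¹¹); (r¹¹)·s = s⁻¹ = s·(r¹¹).
Whereas r ∉ Z(G) since r·s = rs ≠ r¹⁰s⁻¹ = s·r.
Checking each of the 44 elements this way gives Z(G) = {e, r¹¹}, of order 2.

Answer: {e, r¹¹}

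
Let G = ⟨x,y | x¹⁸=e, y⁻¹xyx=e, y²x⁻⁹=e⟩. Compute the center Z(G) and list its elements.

An element z ∈ Z(G) iff z commutes with every generator.
For example x⁹ is central: (x⁹)·x = x¹⁰ = x·(x⁹); (x⁹)·y = y⁻¹ = y·(x⁹).
Whereas x ∉ Z(G) since x·y = xy ≠ x⁸y⁻¹ = y·x.
Checking each of the 36 elements this way gives Z(G) = {e, x⁹}, of order 2.

Answer: {e, x⁹}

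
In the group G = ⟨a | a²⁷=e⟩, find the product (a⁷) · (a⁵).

Compute (a⁷) · (a⁵) by multiplying left to right and reducing via the relations at each step:
  (a⁷) · a⁵ = a¹²

Answer: a¹²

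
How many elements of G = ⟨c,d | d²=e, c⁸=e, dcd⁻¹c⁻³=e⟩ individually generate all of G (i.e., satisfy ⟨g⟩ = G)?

⟨g⟩ = G would require ord(g) = |G| = 16, but the maximum element order in G is 8 < 16. So G is not cyclic and no single element generates it: the count is 0.

Answer: 0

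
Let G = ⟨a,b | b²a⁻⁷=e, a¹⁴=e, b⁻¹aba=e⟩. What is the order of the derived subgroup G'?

G' = [G, G] is generated by all commutators. The generator-pair commutators are: [a, b] = a².
The subgroup they normally generate is {e, a², a⁴, a⁶, a⁸, a¹⁰, a¹²}, of order 7.
Check: |G/G'| = 28/7 = 4 is the order of the abelianisation.

Answer: 7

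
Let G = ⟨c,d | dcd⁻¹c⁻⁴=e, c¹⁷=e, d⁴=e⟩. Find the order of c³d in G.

Compute successive powers until reaching e:
  (c³d)¹ = c³d, (c³d)² = c¹⁵d², (c³d)³ = c¹²d³, (c³d)⁴ = e.
The smallest positive k with (c³d)ᵏ = e is 4.

Answer: 4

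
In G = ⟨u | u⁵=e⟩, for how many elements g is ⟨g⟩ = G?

G is cyclic of order 5. An element generates G iff its order is 5, and a cyclic group of order 5 has exactly φ(5) = 4 such elements.

Answer: 4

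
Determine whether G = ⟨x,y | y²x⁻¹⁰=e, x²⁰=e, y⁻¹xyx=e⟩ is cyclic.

Every cyclic group is abelian. But x·y = xy while y·x = x⁹y⁻¹, so x·y ≠ y·x and G is not abelian. Hence G is not cyclic.

Answer: No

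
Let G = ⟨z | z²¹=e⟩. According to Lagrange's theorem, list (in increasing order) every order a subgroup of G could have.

|G| = 21 = 3 · 7. By Lagrange's theorem the order of any subgroup divides 21; the divisors of 21 are 1, 3, 7, 21.

Answer: 1, 3, 7, 21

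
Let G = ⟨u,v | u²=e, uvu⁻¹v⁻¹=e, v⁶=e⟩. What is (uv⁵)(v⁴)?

Compute (uv⁵) · (v⁴) by multiplying left to right and reducing via the relations at each step:
  (uv⁵) · v⁴ = uv³

Answer: uv³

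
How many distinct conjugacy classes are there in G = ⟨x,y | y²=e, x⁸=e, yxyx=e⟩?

The conjugacy classes (representative and size) are:
  [e] (size 1), [x] (size 2), [x⁶] (size 2), [x³] (size 2), [x⁴] (size 1), [y] (size 4), [x⁵y] (size 4).
Class equation: 1 + 2 + 2 + 2 + 1 + 4 + 4 = 16 = |G|. So G has 7 conjugacy classes.

Answer: 7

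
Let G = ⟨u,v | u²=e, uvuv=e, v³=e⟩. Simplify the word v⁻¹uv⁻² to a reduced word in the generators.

Multiply left to right, reducing at each step:
  (v²) · u = uv
  (uv) · v⁻² = uv²

Answer: uv²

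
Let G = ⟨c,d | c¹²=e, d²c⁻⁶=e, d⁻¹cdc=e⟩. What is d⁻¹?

The order of d is 4 (smallest k with dᵏ = e), so d⁻¹ = d³ = d⁻¹.
Check: d · (d⁻¹) → d · d⁻¹ = e, giving e as required.

Answer: d⁻¹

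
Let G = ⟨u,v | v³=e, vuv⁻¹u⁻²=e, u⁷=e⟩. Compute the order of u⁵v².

Compute successive powers until reaching e:
  (u⁵v²)¹ = u⁵v², (u⁵v²)² = u⁴v, (u⁵v²)³ = e.
The smallest positive k with (u⁵v²)ᵏ = e is 3.

Answer: 3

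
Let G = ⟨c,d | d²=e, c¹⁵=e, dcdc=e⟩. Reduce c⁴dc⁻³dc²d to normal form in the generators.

Multiply left to right, reducing at each step:
  (c⁴) · d = c⁴d
  (c⁴d) · c⁻³ = c⁷d
  (c⁷d) · d = c⁷
  (c⁷) · c² = c⁹
  (c⁹) · d = c⁹d

Answer: c⁹d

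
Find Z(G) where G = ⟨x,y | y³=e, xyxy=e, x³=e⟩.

An element z ∈ Z(G) iff z commutes with every generator.
For example e is central: e·x = x = x·e; e·y = y = y·e.
Whereas x ∉ Z(G) since x·y = xy ≠ x²y² = y·x.
Checking each of the 12 elements this way gives Z(G) = {e}, of order 1.

Answer: {e}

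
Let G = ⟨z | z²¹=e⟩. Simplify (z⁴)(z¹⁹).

Compute (z⁴) · (z¹⁹) by multiplying left to right and reducing via the relations at each step:
  (z⁴) · z¹⁹ = z²

Answer: z²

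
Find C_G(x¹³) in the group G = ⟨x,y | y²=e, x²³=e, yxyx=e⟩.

⟨x¹³⟩ ⊆ C_G(x¹³) since powers of x¹³ commute with x¹³; so |C_G(x¹³)| ≥ |⟨x¹³⟩| = 23.
By orbit–stabilizer, |C_G(x¹³)| = |G| / |conj. class of x¹³| = 46 / 2 = 23.
The 23 elements commuting with x¹³ are {e, x, x², x³, x⁴, x⁵, x⁶, x⁷, x⁸, x⁹, x¹⁰, x¹¹, x¹², x¹³, x¹⁴, x¹⁵, x¹⁶, x¹⁷, x¹⁸, x¹⁹, x²⁰, x²¹, x²²}.

Answer: {e, x, x², x³, x⁴, x⁵, x⁶, x⁷, x⁸, x⁹, x¹⁰, x¹¹, x¹², x¹³, x¹⁴, x¹⁵, x¹⁶, x¹⁷, x¹⁸, x¹⁹, x²⁰, x²¹, x²²}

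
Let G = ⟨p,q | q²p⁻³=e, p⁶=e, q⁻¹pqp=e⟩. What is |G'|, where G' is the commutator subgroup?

G' = [G, G] is generated by all commutators. The generator-pair commutators are: [p, q] = p².
The subgroup they normally generate is {e, p², p⁴}, of order 3.
Check: |G/G'| = 12/3 = 4 is the order of the abelianisation.

Answer: 3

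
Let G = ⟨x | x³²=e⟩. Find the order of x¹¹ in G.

Compute successive powers until reaching e:
  (x¹¹)¹ = x¹¹, (x¹¹)² = x²², (x¹¹)³ = x, (x¹¹)⁴ = x¹², (x¹¹)⁵ = x²³, (x¹¹)⁶ = x², (x¹¹)⁷ = x¹³, (x¹¹)⁸ = x²⁴, (x¹¹)⁹ = x³, (x¹¹)¹⁰ = x¹⁴, (x¹¹)¹¹ = x²⁵, (x¹¹)¹² = x⁴, (x¹¹)¹³ = x¹⁵, (x¹¹)¹⁴ = x²⁶, (x¹¹)¹⁵ = x⁵, (x¹¹)¹⁶ = x¹⁶, (x¹¹)¹⁷ = x²⁷, (x¹¹)¹⁸ = x⁶, (x¹¹)¹⁹ = x¹⁷, (x¹¹)²⁰ = x²⁸, (x¹¹)²¹ = x⁷, (x¹¹)²² = x¹⁸, (x¹¹)²³ = x²⁹, (x¹¹)²⁴ = x⁸, (x¹¹)²⁵ = x¹⁹, (x¹¹)²⁶ = x³⁰, (x¹¹)²⁷ = x⁹, (x¹¹)²⁸ = x²⁰, (x¹¹)²⁹ = x³¹, (x¹¹)³⁰ = x¹⁰, (x¹¹)³¹ = x²¹, (x¹¹)³² = e.
The smallest positive k with (x¹¹)ᵏ = e is 32.

Answer: 32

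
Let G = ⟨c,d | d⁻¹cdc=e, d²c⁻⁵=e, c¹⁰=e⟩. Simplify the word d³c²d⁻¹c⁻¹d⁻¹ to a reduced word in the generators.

Multiply left to right, reducing at each step:
  (d⁻¹) · c² = c³d
  (c³d) · d⁻¹ = c³
  (c³) · c⁻¹ = c²
  (c²) · d⁻¹ = c²d⁻¹

Answer: c²d⁻¹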